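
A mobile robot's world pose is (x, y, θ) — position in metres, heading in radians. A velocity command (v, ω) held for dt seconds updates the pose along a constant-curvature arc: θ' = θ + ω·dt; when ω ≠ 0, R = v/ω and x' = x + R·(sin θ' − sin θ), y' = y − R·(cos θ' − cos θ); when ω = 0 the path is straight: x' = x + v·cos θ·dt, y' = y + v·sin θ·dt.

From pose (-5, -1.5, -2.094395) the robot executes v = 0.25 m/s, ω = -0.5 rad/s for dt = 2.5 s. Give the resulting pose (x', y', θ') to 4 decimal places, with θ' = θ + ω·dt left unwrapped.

(-5.5337, -1.7398, -3.3444)

θ' = -2.0944 + -0.5·2.5 = -3.3444
R = v/ω = 0.25/-0.5 = -0.5000
x' = -5 + -0.5000·(sin -3.3444 − sin -2.0944) = -5.5337
y' = -1.5 − -0.5000·(cos -3.3444 − cos -2.0944) = -1.7398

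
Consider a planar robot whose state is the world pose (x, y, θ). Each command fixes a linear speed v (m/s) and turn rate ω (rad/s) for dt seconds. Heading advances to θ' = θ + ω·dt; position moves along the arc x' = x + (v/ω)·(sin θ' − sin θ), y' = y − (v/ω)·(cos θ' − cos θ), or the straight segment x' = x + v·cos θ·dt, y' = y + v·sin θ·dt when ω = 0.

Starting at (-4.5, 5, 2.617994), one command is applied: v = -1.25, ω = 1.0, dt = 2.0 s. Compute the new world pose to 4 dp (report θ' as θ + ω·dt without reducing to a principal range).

θ' = 2.6180 + 1.0·2.0 = 4.6180
R = v/ω = -1.25/1.0 = -1.2500
x' = -4.5 + -1.2500·(sin 4.6180 − sin 2.6180) = -2.6306
y' = 5 − -1.2500·(cos 4.6180 − cos 2.6180) = 5.9647

(-2.6306, 5.9647, 4.6180)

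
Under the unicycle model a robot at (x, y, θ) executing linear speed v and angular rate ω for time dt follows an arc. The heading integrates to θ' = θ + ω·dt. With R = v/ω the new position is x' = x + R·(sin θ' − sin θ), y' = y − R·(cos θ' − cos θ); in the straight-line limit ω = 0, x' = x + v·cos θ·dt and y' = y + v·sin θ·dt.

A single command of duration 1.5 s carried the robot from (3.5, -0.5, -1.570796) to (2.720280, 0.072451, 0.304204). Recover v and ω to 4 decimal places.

Δθ = 0.304204 − -1.570796 = 1.875000
ω = Δθ/dt = 1.875000/1.5 = 1.2500
R = Δx/(sin θ' − sin θ) = -0.6000
v = R·ω = -0.6000·1.2500 = -0.7500

v = -0.7500, ω = 1.2500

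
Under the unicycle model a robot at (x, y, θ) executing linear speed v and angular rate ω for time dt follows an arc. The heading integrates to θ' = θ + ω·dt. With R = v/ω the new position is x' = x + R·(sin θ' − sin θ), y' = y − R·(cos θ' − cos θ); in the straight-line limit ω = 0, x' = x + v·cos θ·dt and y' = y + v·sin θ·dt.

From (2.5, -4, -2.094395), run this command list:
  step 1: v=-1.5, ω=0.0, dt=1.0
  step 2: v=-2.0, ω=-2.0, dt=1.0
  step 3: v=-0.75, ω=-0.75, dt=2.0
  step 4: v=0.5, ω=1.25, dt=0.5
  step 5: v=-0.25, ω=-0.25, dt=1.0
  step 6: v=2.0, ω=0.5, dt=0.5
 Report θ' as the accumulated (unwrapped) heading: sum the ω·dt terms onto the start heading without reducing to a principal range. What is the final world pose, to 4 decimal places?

step 1: θ'=-2.0944 (straight) → pose (3.2500, -2.7010, -2.0944)
step 2: θ'=-4.0944 (R=1.0000) → pose (4.9311, -2.6216, -4.0944)
step 3: θ'=-5.5944 (R=1.0000) → pose (4.7516, -3.9730, -5.5944)
step 4: θ'=-4.9694 (R=0.4000) → pose (4.8842, -3.7658, -4.9694)
step 5: θ'=-5.2194 (R=1.0000) → pose (4.7913, -3.9972, -5.2194)
step 6: θ'=-4.9694 (R=4.0000) → pose (5.1631, -3.0717, -4.9694)

(5.1631, -3.0717, -4.9694)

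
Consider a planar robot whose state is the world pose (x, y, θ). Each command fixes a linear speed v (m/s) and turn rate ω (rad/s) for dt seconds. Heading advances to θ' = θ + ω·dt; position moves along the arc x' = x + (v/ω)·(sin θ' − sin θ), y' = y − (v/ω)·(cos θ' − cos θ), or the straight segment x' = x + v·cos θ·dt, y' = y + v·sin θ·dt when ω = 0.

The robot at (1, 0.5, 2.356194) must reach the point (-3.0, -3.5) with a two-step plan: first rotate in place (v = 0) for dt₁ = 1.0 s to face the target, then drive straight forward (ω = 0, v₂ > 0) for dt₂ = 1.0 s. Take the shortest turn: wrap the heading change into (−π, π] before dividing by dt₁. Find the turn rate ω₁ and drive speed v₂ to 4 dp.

heading to target = atan2(-3.5−0.5, -3−1) = -2.3562
Δθ = wrap(-2.3562 − 2.3562) = 1.5708; ω₁ = Δθ/dt₁ = 1.5708
distance = √((-3−1)² + (-3.5−0.5)²) = 5.6569; v₂ = distance/dt₂ = 5.6569

ω₁ = 1.5708, v₂ = 5.6569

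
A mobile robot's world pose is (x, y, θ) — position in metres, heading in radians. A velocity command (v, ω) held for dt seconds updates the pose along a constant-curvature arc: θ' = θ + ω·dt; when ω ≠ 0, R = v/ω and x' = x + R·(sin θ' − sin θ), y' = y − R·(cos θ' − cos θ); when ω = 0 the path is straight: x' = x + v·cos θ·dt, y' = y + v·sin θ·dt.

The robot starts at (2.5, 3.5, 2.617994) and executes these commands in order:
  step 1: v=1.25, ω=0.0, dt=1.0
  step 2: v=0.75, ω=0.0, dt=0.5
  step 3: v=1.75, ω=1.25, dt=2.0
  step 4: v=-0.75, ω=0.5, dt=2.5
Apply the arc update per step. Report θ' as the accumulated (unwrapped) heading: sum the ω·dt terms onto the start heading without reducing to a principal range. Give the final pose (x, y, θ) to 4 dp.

(-2.3991, 3.4504, 6.3680)

step 1: θ'=2.6180 (straight) → pose (1.4175, 4.1250, 2.6180)
step 2: θ'=2.6180 (straight) → pose (1.0927, 4.3125, 2.6180)
step 3: θ'=5.1180 (R=1.4000) → pose (-0.8937, 2.5477, 5.1180)
step 4: θ'=6.3680 (R=-1.5000) → pose (-2.3991, 3.4504, 6.3680)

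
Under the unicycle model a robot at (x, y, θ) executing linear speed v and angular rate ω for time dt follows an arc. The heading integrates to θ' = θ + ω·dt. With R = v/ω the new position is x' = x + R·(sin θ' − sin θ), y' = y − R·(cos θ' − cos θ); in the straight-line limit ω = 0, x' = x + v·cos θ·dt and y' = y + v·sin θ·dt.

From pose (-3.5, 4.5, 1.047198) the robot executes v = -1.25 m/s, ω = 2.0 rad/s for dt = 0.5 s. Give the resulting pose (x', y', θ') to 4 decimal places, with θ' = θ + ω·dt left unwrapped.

θ' = 1.0472 + 2.0·0.5 = 2.0472
R = v/ω = -1.25/2.0 = -0.6250
x' = -3.5 + -0.6250·(sin 2.0472 − sin 1.0472) = -3.5141
y' = 4.5 − -0.6250·(cos 2.0472 − cos 1.0472) = 3.9009

(-3.5141, 3.9009, 2.0472)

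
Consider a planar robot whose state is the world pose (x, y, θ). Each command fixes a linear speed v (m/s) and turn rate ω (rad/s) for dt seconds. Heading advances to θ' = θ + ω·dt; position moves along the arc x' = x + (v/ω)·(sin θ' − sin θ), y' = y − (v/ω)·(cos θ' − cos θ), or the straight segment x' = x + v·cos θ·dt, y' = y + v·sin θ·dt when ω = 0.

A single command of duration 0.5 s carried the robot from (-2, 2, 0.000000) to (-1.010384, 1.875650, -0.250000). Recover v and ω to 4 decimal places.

v = 2.0000, ω = -0.5000

Δθ = -0.250000 − 0.000000 = -0.250000
ω = Δθ/dt = -0.250000/0.5 = -0.5000
R = Δx/(sin θ' − sin θ) = -4.0000
v = R·ω = -4.0000·-0.5000 = 2.0000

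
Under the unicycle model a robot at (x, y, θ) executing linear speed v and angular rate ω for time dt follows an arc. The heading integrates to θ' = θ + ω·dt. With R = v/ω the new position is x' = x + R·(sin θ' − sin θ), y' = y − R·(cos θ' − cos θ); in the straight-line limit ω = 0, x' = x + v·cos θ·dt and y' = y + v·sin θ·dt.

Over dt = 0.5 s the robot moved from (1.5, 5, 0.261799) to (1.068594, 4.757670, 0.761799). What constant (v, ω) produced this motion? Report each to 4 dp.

Δθ = 0.761799 − 0.261799 = 0.500000
ω = Δθ/dt = 0.500000/0.5 = 1.0000
R = Δx/(sin θ' − sin θ) = -1.0000
v = R·ω = -1.0000·1.0000 = -1.0000

v = -1.0000, ω = 1.0000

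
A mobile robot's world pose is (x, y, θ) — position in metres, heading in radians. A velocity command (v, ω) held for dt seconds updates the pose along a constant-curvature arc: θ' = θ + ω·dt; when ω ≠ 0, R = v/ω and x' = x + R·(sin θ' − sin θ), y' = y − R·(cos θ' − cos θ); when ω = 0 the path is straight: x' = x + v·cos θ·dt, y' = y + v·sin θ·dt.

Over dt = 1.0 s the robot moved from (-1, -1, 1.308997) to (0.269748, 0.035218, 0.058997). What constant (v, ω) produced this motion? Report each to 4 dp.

v = 1.7500, ω = -1.2500

Δθ = 0.058997 − 1.308997 = -1.250000
ω = Δθ/dt = -1.250000/1.0 = -1.2500
R = Δx/(sin θ' − sin θ) = -1.4000
v = R·ω = -1.4000·-1.2500 = 1.7500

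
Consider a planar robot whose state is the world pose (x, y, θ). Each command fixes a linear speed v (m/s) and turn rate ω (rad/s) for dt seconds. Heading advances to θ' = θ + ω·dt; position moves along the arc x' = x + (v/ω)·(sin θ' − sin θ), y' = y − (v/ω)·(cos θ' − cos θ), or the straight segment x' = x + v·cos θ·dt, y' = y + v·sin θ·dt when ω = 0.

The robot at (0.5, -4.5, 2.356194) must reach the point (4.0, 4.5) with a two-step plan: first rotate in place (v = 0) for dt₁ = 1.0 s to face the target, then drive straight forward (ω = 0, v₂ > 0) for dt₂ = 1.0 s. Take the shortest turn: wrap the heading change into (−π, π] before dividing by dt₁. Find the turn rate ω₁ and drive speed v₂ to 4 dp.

ω₁ = -1.1563, v₂ = 9.6566

heading to target = atan2(4.5−-4.5, 4−0.5) = 1.1999
Δθ = wrap(1.1999 − 2.3562) = -1.1563; ω₁ = Δθ/dt₁ = -1.1563
distance = √((4−0.5)² + (4.5−-4.5)²) = 9.6566; v₂ = distance/dt₂ = 9.6566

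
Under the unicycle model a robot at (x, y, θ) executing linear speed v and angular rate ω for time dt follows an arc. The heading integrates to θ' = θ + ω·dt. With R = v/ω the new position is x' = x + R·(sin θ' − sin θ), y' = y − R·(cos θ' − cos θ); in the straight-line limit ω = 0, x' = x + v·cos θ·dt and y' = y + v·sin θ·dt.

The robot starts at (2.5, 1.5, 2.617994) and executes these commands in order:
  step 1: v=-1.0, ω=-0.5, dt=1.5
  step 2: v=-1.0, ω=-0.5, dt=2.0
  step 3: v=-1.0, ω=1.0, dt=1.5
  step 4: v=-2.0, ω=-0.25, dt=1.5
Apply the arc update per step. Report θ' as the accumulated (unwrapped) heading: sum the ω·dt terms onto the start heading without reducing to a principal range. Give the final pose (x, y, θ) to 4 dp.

step 1: θ'=1.8680 (R=2.0000) → pose (3.4123, 0.3536, 1.8680)
step 2: θ'=0.8680 (R=2.0000) → pose (3.0261, -1.5248, 0.8680)
step 3: θ'=2.3680 (R=-1.0000) → pose (3.0904, -2.8865, 2.3680)
step 4: θ'=1.9930 (R=8.0000) → pose (4.7982, -5.3316, 1.9930)

(4.7982, -5.3316, 1.9930)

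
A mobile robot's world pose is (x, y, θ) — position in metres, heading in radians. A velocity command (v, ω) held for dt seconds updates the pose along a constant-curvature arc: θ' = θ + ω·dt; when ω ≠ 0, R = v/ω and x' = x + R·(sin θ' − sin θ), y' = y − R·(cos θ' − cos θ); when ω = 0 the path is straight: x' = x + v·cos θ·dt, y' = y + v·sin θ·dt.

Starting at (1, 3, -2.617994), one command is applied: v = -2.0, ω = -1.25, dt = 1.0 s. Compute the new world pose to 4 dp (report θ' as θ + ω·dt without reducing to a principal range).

θ' = -2.6180 + -1.25·1.0 = -3.8680
R = v/ω = -2.0/-1.25 = 1.6000
x' = 1 + 1.6000·(sin -3.8680 − sin -2.6180) = 2.8627
y' = 3 − 1.6000·(cos -3.8680 − cos -2.6180) = 2.8105

(2.8627, 2.8105, -3.8680)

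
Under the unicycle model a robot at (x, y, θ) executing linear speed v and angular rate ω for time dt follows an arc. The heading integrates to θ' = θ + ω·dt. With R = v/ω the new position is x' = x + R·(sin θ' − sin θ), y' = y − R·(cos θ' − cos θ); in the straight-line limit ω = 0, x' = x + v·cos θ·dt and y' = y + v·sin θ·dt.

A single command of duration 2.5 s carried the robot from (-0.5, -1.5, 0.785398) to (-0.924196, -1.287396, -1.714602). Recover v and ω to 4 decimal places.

v = -0.2500, ω = -1.0000

Δθ = -1.714602 − 0.785398 = -2.500000
ω = Δθ/dt = -2.500000/2.5 = -1.0000
R = Δx/(sin θ' − sin θ) = 0.2500
v = R·ω = 0.2500·-1.0000 = -0.2500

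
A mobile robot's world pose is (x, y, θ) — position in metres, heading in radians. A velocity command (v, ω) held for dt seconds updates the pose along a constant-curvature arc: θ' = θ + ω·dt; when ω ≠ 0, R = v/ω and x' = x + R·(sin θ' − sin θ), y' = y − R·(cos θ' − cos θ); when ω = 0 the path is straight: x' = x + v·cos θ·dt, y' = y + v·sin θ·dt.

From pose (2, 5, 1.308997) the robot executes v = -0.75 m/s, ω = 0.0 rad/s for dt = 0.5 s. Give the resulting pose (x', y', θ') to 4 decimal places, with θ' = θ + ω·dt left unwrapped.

(1.9029, 4.6378, 1.3090)

θ' = 1.3090 + 0.0·0.5 = 1.3090
ω = 0 → straight: x' = 2 + -0.75·cos(1.3090)·0.5 = 1.9029
y' = 5 + -0.75·sin(1.3090)·0.5 = 4.6378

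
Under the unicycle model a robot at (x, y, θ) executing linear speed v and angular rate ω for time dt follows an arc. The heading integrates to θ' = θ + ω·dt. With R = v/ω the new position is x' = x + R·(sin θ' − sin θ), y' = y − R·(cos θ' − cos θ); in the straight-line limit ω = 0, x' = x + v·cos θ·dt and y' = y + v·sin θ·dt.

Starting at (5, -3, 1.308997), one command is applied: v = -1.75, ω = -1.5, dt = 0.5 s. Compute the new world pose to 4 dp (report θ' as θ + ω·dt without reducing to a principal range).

θ' = 1.3090 + -1.5·0.5 = 0.5590
R = v/ω = -1.75/-1.5 = 1.1667
x' = 5 + 1.1667·(sin 0.5590 − sin 1.3090) = 4.4918
y' = -3 − 1.1667·(cos 0.5590 − cos 1.3090) = -3.6871

(4.4918, -3.6871, 0.5590)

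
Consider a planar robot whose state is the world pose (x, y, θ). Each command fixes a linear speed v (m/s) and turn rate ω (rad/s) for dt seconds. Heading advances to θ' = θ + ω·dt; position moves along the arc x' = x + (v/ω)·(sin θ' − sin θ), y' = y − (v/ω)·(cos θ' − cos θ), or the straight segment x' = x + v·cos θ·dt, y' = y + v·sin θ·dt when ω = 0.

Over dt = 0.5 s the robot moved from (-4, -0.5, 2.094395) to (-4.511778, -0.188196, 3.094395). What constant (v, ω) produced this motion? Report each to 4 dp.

v = 1.2500, ω = 2.0000

Δθ = 3.094395 − 2.094395 = 1.000000
ω = Δθ/dt = 1.000000/0.5 = 2.0000
R = Δx/(sin θ' − sin θ) = 0.6250
v = R·ω = 0.6250·2.0000 = 1.2500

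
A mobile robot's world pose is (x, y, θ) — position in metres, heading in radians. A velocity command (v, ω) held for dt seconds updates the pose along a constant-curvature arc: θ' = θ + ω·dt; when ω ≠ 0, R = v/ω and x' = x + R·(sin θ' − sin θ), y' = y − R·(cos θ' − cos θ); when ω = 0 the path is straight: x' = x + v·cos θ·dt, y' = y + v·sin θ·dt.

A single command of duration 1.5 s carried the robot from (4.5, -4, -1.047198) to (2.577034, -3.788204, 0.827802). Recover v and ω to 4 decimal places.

Δθ = 0.827802 − -1.047198 = 1.875000
ω = Δθ/dt = 1.875000/1.5 = 1.2500
R = Δx/(sin θ' − sin θ) = -1.2000
v = R·ω = -1.2000·1.2500 = -1.5000

v = -1.5000, ω = 1.2500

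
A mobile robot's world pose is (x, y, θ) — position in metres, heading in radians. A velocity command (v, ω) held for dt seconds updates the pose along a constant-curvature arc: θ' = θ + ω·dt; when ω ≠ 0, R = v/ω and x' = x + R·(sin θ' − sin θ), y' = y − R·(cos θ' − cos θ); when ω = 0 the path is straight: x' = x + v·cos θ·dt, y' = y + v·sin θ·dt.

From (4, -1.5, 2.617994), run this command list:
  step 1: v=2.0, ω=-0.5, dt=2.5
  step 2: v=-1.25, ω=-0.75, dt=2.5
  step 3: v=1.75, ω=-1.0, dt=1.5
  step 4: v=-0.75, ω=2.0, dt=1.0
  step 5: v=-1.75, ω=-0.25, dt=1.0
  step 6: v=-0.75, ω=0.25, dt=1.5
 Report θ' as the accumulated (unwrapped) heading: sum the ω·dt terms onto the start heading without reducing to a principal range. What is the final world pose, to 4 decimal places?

(-2.8066, 0.2201, 0.1180)

step 1: θ'=1.3680 (R=-4.0000) → pose (2.0820, 2.7698, 1.3680)
step 2: θ'=-0.5070 (R=1.6667) → pose (-0.3598, 1.6484, -0.5070)
step 3: θ'=-2.0070 (R=-1.7500) → pose (0.3766, -0.6208, -2.0070)
step 4: θ'=-0.0070 (R=-0.3750) → pose (0.0393, -0.0874, -0.0070)
step 5: θ'=-0.2570 (R=7.0000) → pose (-1.6909, 0.1424, -0.2570)
step 6: θ'=0.1180 (R=-3.0000) → pose (-2.8066, 0.2201, 0.1180)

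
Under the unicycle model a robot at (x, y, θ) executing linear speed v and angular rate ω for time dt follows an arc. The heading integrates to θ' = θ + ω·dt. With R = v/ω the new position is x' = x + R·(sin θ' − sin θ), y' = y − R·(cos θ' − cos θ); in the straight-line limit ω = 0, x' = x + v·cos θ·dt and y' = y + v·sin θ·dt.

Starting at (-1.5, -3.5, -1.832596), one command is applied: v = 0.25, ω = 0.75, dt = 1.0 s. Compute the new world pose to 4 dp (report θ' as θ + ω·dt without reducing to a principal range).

(-1.4724, -3.7426, -1.0826)

θ' = -1.8326 + 0.75·1.0 = -1.0826
R = v/ω = 0.25/0.75 = 0.3333
x' = -1.5 + 0.3333·(sin -1.0826 − sin -1.8326) = -1.4724
y' = -3.5 − 0.3333·(cos -1.0826 − cos -1.8326) = -3.7426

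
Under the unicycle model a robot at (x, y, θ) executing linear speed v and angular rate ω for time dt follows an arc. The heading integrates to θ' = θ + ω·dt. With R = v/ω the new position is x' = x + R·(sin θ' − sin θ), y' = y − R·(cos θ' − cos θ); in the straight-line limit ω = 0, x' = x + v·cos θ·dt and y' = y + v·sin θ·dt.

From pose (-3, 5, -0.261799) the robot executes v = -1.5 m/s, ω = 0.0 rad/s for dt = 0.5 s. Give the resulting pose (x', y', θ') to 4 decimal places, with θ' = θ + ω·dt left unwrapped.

(-3.7244, 5.1941, -0.2618)

θ' = -0.2618 + 0.0·0.5 = -0.2618
ω = 0 → straight: x' = -3 + -1.5·cos(-0.2618)·0.5 = -3.7244
y' = 5 + -1.5·sin(-0.2618)·0.5 = 5.1941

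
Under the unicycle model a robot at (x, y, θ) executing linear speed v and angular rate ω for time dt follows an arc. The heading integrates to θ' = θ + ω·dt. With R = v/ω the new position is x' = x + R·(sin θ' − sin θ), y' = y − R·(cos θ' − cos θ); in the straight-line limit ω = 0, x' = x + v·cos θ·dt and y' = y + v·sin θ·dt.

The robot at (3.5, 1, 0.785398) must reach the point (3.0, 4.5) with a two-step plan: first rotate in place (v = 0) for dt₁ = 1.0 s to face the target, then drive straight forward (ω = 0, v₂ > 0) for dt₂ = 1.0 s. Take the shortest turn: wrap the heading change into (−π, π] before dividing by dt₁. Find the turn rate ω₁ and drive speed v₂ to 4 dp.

heading to target = atan2(4.5−1, 3−3.5) = 1.7127
Δθ = wrap(1.7127 − 0.7854) = 0.9273; ω₁ = Δθ/dt₁ = 0.9273
distance = √((3−3.5)² + (4.5−1)²) = 3.5355; v₂ = distance/dt₂ = 3.5355

ω₁ = 0.9273, v₂ = 3.5355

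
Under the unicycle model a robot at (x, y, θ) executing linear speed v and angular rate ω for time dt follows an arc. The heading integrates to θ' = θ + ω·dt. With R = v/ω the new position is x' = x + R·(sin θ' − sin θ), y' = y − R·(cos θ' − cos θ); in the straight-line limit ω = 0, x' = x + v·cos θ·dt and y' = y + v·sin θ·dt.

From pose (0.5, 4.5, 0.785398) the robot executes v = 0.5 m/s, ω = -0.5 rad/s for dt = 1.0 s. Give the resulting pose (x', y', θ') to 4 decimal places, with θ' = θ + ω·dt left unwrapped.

θ' = 0.7854 + -0.5·1.0 = 0.2854
R = v/ω = 0.5/-0.5 = -1.0000
x' = 0.5 + -1.0000·(sin 0.2854 − sin 0.7854) = 0.9256
y' = 4.5 − -1.0000·(cos 0.2854 − cos 0.7854) = 4.7524

(0.9256, 4.7524, 0.2854)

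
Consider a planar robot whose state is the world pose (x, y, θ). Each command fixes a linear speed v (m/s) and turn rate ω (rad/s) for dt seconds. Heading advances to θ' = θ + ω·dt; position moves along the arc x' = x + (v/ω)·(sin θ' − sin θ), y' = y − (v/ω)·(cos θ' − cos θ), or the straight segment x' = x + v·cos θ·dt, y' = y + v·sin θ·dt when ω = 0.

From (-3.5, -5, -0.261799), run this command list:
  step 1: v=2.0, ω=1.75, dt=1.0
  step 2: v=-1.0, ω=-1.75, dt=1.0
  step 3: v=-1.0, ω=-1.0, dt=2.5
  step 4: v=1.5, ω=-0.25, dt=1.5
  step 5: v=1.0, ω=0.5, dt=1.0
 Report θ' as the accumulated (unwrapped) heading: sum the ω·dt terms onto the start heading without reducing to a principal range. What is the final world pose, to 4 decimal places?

(-6.0478, -3.2774, -2.6368)

step 1: θ'=1.4882 (R=1.1429) → pose (-2.0652, -3.9904, 1.4882)
step 2: θ'=-0.2618 (R=0.5714) → pose (-2.7826, -4.4952, -0.2618)
step 3: θ'=-2.7618 (R=1.0000) → pose (-2.8945, -2.6005, -2.7618)
step 4: θ'=-3.1368 (R=-6.0000) → pose (-5.0901, -3.0280, -3.1368)
step 5: θ'=-2.6368 (R=2.0000) → pose (-6.0478, -3.2774, -2.6368)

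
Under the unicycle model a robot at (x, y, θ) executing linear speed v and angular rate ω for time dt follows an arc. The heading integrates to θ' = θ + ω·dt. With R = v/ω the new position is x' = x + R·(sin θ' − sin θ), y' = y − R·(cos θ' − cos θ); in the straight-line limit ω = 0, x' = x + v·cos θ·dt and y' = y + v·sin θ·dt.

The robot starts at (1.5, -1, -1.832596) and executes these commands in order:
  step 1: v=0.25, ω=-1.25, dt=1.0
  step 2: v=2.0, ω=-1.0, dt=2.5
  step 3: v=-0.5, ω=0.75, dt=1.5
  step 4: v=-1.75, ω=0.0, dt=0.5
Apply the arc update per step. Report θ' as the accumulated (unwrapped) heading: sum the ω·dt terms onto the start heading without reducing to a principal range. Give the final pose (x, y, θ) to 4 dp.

(-0.0835, 0.8531, -4.4576)

step 1: θ'=-3.0826 (R=-0.2000) → pose (1.3186, -1.1479, -3.0826)
step 2: θ'=-5.5826 (R=-2.0000) → pose (-0.0887, 2.3776, -5.5826)
step 3: θ'=-4.4576 (R=-0.6667) → pose (-0.3040, 1.6999, -4.4576)
step 4: θ'=-4.4576 (straight) → pose (-0.0835, 0.8531, -4.4576)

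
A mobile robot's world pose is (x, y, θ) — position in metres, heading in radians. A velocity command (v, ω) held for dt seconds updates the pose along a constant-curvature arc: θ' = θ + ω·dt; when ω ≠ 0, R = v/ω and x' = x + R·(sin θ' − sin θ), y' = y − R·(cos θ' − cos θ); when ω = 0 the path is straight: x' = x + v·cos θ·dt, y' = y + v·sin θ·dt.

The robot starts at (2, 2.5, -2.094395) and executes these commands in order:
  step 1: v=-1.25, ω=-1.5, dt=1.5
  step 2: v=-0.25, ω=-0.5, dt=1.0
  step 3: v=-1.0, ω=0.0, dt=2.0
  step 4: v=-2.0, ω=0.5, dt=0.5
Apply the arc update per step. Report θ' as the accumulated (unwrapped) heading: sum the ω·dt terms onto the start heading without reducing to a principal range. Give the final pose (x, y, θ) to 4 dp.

(3.2581, -0.8425, -4.5944)

step 1: θ'=-4.3444 (R=0.8333) → pose (3.4992, 2.3831, -4.3444)
step 2: θ'=-4.8444 (R=0.5000) → pose (3.5284, 2.1374, -4.8444)
step 3: θ'=-4.8444 (straight) → pose (3.2651, 0.1548, -4.8444)
step 4: θ'=-4.5944 (R=-4.0000) → pose (3.2581, -0.8425, -4.5944)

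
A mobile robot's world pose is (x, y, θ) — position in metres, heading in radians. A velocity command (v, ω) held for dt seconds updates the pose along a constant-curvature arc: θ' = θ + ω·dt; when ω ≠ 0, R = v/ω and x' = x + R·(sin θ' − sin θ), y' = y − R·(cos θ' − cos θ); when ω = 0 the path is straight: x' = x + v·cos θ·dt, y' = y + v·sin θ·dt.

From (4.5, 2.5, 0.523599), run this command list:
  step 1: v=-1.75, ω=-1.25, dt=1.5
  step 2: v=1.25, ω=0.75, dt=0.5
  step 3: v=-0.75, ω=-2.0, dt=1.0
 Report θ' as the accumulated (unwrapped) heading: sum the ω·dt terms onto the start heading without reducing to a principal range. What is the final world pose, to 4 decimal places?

(2.9285, 3.4170, -2.9764)

step 1: θ'=-1.3514 (R=1.4000) → pose (2.4336, 3.4077, -1.3514)
step 2: θ'=-0.9764 (R=1.6667) → pose (2.6795, 2.8371, -0.9764)
step 3: θ'=-2.9764 (R=0.3750) → pose (2.9285, 3.4170, -2.9764)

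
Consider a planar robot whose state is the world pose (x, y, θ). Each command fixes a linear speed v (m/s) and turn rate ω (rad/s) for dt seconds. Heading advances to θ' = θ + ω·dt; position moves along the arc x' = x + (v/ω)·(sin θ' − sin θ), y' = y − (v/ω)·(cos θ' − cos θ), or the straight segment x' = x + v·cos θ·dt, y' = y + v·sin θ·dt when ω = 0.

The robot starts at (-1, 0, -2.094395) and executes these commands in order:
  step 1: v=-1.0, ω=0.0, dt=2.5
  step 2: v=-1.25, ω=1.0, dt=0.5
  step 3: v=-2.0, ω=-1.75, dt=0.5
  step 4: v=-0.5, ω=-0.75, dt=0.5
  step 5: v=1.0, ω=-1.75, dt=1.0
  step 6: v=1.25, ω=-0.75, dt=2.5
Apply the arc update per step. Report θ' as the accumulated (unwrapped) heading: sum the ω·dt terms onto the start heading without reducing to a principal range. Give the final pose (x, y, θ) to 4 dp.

step 1: θ'=-2.0944 (straight) → pose (0.2500, 2.1651, -2.0944)
step 2: θ'=-1.5944 (R=-1.2500) → pose (0.4171, 2.7606, -1.5944)
step 3: θ'=-2.4694 (R=1.1429) → pose (0.8480, 3.6278, -2.4694)
step 4: θ'=-2.8444 (R=0.6667) → pose (1.0679, 3.7436, -2.8444)
step 5: θ'=-4.5944 (R=-0.5714) → pose (0.3331, 4.2227, -4.5944)
step 6: θ'=-6.4694 (R=-1.6667) → pose (2.2967, 6.0568, -6.4694)

(2.2967, 6.0568, -6.4694)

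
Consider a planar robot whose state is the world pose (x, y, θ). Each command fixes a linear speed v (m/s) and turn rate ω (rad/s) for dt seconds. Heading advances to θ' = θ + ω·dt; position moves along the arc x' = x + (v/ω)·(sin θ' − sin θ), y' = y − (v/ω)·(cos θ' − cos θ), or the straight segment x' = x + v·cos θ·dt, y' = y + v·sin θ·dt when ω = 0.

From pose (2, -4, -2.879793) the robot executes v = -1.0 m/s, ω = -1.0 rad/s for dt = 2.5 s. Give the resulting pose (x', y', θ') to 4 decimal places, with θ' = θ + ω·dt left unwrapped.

θ' = -2.8798 + -1.0·2.5 = -5.3798
R = v/ω = -1.0/-1.0 = 1.0000
x' = 2 + 1.0000·(sin -5.3798 − sin -2.8798) = 3.0443
y' = -4 − 1.0000·(cos -5.3798 − cos -2.8798) = -5.5849

(3.0443, -5.5849, -5.3798)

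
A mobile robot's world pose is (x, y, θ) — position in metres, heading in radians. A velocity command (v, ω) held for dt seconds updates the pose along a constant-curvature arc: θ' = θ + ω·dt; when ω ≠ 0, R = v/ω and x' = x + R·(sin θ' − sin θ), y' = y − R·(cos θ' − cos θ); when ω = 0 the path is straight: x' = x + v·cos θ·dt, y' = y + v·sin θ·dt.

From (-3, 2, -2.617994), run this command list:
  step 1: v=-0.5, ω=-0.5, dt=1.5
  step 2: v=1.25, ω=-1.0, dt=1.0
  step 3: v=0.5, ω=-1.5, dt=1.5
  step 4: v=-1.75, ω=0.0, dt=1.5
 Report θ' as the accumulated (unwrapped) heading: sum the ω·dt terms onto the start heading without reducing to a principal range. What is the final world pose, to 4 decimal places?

(-5.2275, 4.1944, -6.6180)

step 1: θ'=-3.3680 (R=1.0000) → pose (-2.2755, 2.1085, -3.3680)
step 2: θ'=-4.3680 (R=-1.2500) → pose (-3.1715, 2.9045, -4.3680)
step 3: θ'=-6.6180 (R=-0.3333) → pose (-2.7482, 3.3319, -6.6180)
step 4: θ'=-6.6180 (straight) → pose (-5.2275, 4.1944, -6.6180)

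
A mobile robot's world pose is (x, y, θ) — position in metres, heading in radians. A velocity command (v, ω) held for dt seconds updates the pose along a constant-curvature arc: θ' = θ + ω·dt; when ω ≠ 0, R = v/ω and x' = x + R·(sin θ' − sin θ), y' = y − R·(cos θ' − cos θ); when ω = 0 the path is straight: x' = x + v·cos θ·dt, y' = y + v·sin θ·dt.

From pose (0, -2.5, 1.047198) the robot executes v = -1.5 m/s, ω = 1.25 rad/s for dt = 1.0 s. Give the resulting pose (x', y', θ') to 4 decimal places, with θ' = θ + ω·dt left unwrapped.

(0.1421, -3.8970, 2.2972)

θ' = 1.0472 + 1.25·1.0 = 2.2972
R = v/ω = -1.5/1.25 = -1.2000
x' = 0 + -1.2000·(sin 2.2972 − sin 1.0472) = 0.1421
y' = -2.5 − -1.2000·(cos 2.2972 − cos 1.0472) = -3.8970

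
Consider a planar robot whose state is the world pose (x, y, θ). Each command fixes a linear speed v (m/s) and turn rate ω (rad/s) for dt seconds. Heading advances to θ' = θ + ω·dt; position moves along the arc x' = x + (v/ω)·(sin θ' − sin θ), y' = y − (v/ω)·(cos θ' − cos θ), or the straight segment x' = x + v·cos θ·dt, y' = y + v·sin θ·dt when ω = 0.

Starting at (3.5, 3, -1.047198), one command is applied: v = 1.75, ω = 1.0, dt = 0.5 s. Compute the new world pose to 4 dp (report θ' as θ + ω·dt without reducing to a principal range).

(4.1050, 2.3805, -0.5472)

θ' = -1.0472 + 1.0·0.5 = -0.5472
R = v/ω = 1.75/1.0 = 1.7500
x' = 3.5 + 1.7500·(sin -0.5472 − sin -1.0472) = 4.1050
y' = 3 − 1.7500·(cos -0.5472 − cos -1.0472) = 2.3805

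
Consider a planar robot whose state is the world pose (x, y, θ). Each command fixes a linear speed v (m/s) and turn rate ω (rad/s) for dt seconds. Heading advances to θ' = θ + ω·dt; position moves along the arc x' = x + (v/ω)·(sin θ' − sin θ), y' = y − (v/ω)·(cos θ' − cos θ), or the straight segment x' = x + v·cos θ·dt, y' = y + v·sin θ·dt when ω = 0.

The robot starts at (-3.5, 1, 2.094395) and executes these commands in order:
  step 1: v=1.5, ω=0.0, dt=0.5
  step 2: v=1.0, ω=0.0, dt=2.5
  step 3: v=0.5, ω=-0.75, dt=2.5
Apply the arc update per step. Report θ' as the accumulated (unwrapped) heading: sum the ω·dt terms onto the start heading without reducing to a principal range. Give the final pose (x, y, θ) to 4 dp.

step 1: θ'=2.0944 (straight) → pose (-3.8750, 1.6495, 2.0944)
step 2: θ'=2.0944 (straight) → pose (-5.1250, 3.8146, 2.0944)
step 3: θ'=0.2194 (R=-0.6667) → pose (-4.6927, 4.7986, 0.2194)

(-4.6927, 4.7986, 0.2194)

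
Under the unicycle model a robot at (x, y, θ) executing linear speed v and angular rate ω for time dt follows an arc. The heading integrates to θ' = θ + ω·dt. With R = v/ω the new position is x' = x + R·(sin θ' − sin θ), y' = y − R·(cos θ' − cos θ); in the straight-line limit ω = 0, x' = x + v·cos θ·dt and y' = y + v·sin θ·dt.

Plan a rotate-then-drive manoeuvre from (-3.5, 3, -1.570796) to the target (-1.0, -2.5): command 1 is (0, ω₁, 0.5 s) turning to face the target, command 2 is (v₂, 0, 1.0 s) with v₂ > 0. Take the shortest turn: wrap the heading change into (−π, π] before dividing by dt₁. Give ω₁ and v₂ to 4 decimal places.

heading to target = atan2(-2.5−3, -1−-3.5) = -1.1442
Δθ = wrap(-1.1442 − -1.5708) = 0.4266; ω₁ = Δθ/dt₁ = 0.8533
distance = √((-1−-3.5)² + (-2.5−3)²) = 6.0415; v₂ = distance/dt₂ = 6.0415

ω₁ = 0.8533, v₂ = 6.0415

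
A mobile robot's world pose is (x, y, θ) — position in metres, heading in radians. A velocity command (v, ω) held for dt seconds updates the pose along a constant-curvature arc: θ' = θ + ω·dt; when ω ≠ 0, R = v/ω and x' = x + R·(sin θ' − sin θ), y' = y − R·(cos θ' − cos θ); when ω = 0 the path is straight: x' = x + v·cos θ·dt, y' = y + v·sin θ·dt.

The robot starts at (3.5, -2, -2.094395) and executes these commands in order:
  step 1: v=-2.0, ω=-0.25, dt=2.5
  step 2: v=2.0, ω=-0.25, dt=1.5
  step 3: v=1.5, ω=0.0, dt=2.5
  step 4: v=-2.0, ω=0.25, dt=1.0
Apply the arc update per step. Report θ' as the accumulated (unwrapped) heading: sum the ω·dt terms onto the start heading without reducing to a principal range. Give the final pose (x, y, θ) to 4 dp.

(2.4689, 0.7688, -2.8444)

step 1: θ'=-2.7194 (R=8.0000) → pose (7.1501, 1.2975, -2.7194)
step 2: θ'=-3.0944 (R=-8.0000) → pose (4.2494, 0.6040, -3.0944)
step 3: θ'=-3.0944 (straight) → pose (0.5036, 0.4270, -3.0944)
step 4: θ'=-2.8444 (R=-8.0000) → pose (2.4689, 0.7688, -2.8444)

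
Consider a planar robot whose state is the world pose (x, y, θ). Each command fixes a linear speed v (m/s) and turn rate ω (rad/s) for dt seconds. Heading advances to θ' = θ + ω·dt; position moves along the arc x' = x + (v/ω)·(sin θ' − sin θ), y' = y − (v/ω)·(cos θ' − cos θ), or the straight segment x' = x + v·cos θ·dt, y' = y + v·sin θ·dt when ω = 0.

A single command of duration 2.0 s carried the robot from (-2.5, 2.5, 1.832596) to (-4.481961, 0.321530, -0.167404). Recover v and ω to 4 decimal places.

Δθ = -0.167404 − 1.832596 = -2.000000
ω = Δθ/dt = -2.000000/2.0 = -1.0000
R = −Δy/(cos θ' − cos θ) = 1.7500
v = R·ω = 1.7500·-1.0000 = -1.7500

v = -1.7500, ω = -1.0000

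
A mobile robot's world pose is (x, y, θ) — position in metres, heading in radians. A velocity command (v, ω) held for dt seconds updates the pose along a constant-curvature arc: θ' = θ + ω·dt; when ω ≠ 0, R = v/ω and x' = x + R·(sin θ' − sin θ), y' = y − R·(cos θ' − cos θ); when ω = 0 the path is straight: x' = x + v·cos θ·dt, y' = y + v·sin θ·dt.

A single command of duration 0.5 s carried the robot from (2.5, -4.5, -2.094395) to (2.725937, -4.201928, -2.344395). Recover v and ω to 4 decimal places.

v = -0.7500, ω = -0.5000

Δθ = -2.344395 − -2.094395 = -0.250000
ω = Δθ/dt = -0.250000/0.5 = -0.5000
R = −Δy/(cos θ' − cos θ) = 1.5000
v = R·ω = 1.5000·-0.5000 = -0.7500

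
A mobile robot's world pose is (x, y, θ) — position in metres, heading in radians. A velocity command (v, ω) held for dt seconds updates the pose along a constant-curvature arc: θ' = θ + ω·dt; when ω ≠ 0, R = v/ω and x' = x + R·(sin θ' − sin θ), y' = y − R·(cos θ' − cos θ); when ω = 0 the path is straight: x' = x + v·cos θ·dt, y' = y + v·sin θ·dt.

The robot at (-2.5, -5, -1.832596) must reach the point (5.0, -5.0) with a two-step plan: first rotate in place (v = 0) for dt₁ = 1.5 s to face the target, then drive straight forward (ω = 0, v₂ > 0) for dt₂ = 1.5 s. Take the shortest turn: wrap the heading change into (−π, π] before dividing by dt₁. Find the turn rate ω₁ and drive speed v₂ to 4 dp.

ω₁ = 1.2217, v₂ = 5.0000

heading to target = atan2(-5−-5, 5−-2.5) = 0.0000
Δθ = wrap(0.0000 − -1.8326) = 1.8326; ω₁ = Δθ/dt₁ = 1.2217
distance = √((5−-2.5)² + (-5−-5)²) = 7.5000; v₂ = distance/dt₂ = 5.0000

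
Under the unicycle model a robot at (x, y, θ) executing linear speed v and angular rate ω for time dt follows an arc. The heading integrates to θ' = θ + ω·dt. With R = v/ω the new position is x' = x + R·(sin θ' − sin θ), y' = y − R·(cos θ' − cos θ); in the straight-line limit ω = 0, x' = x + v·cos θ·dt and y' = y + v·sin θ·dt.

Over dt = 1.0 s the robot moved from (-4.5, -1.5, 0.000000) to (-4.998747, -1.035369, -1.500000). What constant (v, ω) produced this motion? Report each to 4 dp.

v = -0.7500, ω = -1.5000

Δθ = -1.500000 − 0.000000 = -1.500000
ω = Δθ/dt = -1.500000/1.0 = -1.5000
R = Δx/(sin θ' − sin θ) = 0.5000
v = R·ω = 0.5000·-1.5000 = -0.7500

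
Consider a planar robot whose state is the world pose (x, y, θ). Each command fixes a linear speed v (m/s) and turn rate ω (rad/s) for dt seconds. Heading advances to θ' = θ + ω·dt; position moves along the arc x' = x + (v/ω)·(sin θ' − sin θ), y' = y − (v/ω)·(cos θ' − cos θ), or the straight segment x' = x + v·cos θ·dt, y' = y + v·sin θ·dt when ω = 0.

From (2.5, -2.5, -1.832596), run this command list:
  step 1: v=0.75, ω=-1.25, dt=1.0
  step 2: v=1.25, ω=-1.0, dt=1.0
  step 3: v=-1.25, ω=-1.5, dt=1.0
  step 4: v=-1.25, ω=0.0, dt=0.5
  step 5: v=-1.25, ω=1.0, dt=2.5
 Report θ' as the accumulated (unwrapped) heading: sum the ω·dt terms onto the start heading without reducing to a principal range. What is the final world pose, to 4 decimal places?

step 1: θ'=-3.0826 (R=-0.6000) → pose (1.9558, -2.9437, -3.0826)
step 2: θ'=-4.0826 (R=-1.2500) → pose (0.8719, -2.4321, -4.0826)
step 3: θ'=-5.5826 (R=0.8333) → pose (0.7357, -3.5599, -5.5826)
step 4: θ'=-5.5826 (straight) → pose (0.2579, -3.9628, -5.5826)
step 5: θ'=-3.0826 (R=-1.2500) → pose (1.1374, -6.1662, -3.0826)

(1.1374, -6.1662, -3.0826)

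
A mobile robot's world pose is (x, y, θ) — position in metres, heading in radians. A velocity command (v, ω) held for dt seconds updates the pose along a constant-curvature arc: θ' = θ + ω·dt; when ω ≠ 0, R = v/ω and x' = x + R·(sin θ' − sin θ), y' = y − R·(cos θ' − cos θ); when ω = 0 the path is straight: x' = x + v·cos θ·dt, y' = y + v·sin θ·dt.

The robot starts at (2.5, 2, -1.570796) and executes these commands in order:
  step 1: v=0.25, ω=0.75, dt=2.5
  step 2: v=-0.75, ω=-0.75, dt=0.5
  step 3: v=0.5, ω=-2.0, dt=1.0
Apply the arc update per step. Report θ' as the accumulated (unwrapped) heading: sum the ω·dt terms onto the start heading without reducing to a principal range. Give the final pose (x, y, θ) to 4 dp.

step 1: θ'=0.3042 (R=0.3333) → pose (2.9332, 1.6820, 0.3042)
step 2: θ'=-0.0708 (R=1.0000) → pose (2.5629, 1.6386, -0.0708)
step 3: θ'=-2.0708 (R=-0.2500) → pose (2.7646, 1.2693, -2.0708)

(2.7646, 1.2693, -2.0708)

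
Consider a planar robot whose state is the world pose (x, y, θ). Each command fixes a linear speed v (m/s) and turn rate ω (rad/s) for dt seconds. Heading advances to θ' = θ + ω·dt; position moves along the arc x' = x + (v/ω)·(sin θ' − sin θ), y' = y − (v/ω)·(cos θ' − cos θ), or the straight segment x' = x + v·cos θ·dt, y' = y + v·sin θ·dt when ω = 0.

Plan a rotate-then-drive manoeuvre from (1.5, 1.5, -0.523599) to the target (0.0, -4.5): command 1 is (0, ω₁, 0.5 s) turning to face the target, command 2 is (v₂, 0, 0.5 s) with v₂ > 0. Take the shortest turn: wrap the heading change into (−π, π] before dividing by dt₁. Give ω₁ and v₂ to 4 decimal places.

ω₁ = -2.5844, v₂ = 12.3693

heading to target = atan2(-4.5−1.5, 0−1.5) = -1.8158
Δθ = wrap(-1.8158 − -0.5236) = -1.2922; ω₁ = Δθ/dt₁ = -2.5844
distance = √((0−1.5)² + (-4.5−1.5)²) = 6.1847; v₂ = distance/dt₂ = 12.3693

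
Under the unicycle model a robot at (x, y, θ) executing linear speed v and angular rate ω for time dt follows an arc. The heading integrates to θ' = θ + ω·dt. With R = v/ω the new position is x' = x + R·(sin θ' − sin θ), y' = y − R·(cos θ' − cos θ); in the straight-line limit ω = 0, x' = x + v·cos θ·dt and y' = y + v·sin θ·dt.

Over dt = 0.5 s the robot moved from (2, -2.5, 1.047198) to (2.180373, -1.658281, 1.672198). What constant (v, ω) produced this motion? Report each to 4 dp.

v = 1.7500, ω = 1.2500

Δθ = 1.672198 − 1.047198 = 0.625000
ω = Δθ/dt = 0.625000/0.5 = 1.2500
R = −Δy/(cos θ' − cos θ) = 1.4000
v = R·ω = 1.4000·1.2500 = 1.7500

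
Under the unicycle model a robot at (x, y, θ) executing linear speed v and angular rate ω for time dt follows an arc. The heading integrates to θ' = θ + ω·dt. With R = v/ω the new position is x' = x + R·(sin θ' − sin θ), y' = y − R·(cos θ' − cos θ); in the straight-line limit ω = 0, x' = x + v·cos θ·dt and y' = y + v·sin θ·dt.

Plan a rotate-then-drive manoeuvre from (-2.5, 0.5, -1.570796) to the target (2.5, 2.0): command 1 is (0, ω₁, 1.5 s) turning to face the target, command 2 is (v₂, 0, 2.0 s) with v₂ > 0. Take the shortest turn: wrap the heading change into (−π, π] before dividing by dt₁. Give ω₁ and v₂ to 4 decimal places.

heading to target = atan2(2−0.5, 2.5−-2.5) = 0.2915
Δθ = wrap(0.2915 − -1.5708) = 1.8623; ω₁ = Δθ/dt₁ = 1.2415
distance = √((2.5−-2.5)² + (2−0.5)²) = 5.2202; v₂ = distance/dt₂ = 2.6101

ω₁ = 1.2415, v₂ = 2.6101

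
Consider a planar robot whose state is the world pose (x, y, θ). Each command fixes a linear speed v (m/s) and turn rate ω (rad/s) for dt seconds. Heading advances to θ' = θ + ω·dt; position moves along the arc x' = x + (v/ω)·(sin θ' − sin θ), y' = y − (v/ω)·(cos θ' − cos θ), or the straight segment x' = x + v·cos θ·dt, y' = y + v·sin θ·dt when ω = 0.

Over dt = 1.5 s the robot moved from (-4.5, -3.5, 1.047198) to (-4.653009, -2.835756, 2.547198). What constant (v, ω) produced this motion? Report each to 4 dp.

v = 0.5000, ω = 1.0000

Δθ = 2.547198 − 1.047198 = 1.500000
ω = Δθ/dt = 1.500000/1.5 = 1.0000
R = −Δy/(cos θ' − cos θ) = 0.5000
v = R·ω = 0.5000·1.0000 = 0.5000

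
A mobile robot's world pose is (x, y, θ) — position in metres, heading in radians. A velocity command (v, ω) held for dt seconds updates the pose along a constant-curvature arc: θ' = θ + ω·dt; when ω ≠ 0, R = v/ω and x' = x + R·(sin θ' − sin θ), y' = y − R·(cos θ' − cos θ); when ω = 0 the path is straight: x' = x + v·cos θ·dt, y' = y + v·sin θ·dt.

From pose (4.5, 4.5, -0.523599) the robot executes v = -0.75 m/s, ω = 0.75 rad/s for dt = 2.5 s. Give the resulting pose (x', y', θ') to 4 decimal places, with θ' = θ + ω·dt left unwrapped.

(3.0240, 3.8516, 1.3514)

θ' = -0.5236 + 0.75·2.5 = 1.3514
R = v/ω = -0.75/0.75 = -1.0000
x' = 4.5 + -1.0000·(sin 1.3514 − sin -0.5236) = 3.0240
y' = 4.5 − -1.0000·(cos 1.3514 − cos -0.5236) = 3.8516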